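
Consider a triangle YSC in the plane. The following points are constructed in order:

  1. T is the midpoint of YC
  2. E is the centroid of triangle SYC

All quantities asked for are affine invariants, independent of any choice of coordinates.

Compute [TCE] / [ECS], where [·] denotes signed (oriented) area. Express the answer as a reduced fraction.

[TCE]:[ECS] = 1/2

Set Y = (0, 0), S = (1, 0), C = (0, 1); any affine frame gives the same invariant.
1. T is the midpoint of YC ⇒ T = (0, 1/2)
2. E is the centroid of triangle SYC ⇒ E = (1/3, 1/3)
2·[TCE] = -1/6, 2·[ECS] = -1/3
[TCE]:[ECS] = -1/6:-1/3 = 1/2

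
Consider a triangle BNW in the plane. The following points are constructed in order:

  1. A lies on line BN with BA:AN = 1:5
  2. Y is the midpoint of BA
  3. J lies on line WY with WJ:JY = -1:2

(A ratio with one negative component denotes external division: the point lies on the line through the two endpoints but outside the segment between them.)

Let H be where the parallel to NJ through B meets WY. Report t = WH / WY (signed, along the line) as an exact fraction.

Choose coordinates B = (0, 0), N = (1, 0), W = (0, 1).
1. A lies on line BN with BA:AN = 1:5 ⇒ A = (1/6, 0)
2. Y is the midpoint of BA ⇒ Y = (1/12, 0)
3. J lies on line WY with WJ:JY = -1:2 ⇒ J = (-1/12, 2)
through B parallel to NJ: direction (-13/12, 2); meets WY at H = (13/132, -2/11)
H = W + t·(Y−W) with t = 13/11

t = 13/11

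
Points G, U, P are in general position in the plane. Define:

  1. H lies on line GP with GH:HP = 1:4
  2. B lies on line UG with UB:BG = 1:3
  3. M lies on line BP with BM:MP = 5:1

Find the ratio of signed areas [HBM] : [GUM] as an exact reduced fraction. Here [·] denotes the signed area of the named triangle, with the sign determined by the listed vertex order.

[HBM]:[GUM] = 3/5

Work in coordinates with G = (0, 0), U = (1, 0), P = (0, 1).
1. H lies on line GP with GH:HP = 1:4 ⇒ H = (0, 1/5)
2. B lies on line UG with UB:BG = 1:3 ⇒ B = (3/4, 0)
3. M lies on line BP with BM:MP = 5:1 ⇒ M = (1/8, 5/6)
2·[HBM] = 1/2, 2·[GUM] = 5/6
[HBM]:[GUM] = 1/2:5/6 = 3/5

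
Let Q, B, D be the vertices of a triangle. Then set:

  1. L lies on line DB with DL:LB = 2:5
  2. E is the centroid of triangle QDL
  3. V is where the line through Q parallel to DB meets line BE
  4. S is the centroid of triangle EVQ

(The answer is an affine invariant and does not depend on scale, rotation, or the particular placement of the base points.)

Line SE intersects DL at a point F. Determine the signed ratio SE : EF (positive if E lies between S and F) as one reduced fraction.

SE:EF = 4/3

Set Q = (0, 0), B = (1, 0), D = (0, 1); any affine frame gives the same invariant.
1. L lies on line DB with DL:LB = 2:5 ⇒ L = (2/7, 5/7)
2. E is the centroid of triangle QDL ⇒ E = (2/21, 4/7)
3. V is where the line through Q parallel to DB meets line BE ⇒ V = (-12/7, 12/7)
4. S is the centroid of triangle EVQ ⇒ S = (-34/63, 16/21)
line SE meets DL at F = (4/7, 3/7)
E = S + t·(F−S) with t = 4/7, so SE:EF = 4/7:3/7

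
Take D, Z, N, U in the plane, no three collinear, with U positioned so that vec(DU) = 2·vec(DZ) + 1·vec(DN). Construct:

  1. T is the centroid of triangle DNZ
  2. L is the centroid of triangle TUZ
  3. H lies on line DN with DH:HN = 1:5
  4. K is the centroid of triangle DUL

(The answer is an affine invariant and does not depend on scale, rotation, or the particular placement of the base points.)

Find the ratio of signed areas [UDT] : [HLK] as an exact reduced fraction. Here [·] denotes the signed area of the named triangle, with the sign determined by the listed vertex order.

Choose coordinates D = (0, 0), Z = (1, 0), N = (0, 1), U = (2, 1).
1. T is the centroid of triangle DNZ ⇒ T = (1/3, 1/3)
2. L is the centroid of triangle TUZ ⇒ L = (10/9, 4/9)
3. H lies on line DN with DH:HN = 1:5 ⇒ H = (0, 1/6)
4. K is the centroid of triangle DUL ⇒ K = (28/27, 13/27)
2·[UDT] = -1/3, 2·[HLK] = 5/81
[UDT]:[HLK] = -1/3:5/81 = -27/5

[UDT]:[HLK] = -27/5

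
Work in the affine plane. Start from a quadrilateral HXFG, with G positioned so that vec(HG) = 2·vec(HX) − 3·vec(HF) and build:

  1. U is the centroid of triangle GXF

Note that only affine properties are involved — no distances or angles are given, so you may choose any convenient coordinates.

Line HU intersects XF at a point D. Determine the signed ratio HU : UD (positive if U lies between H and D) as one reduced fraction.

Set H = (0, 0), X = (1, 0), F = (0, 1), G = (2, -3); any affine frame gives the same invariant.
1. U is the centroid of triangle GXF ⇒ U = (1, -2/3)
line HU meets XF at D = (3, -2)
U = H + t·(D−H) with t = 1/3, so HU:UD = 1/3:2/3

HU:UD = 1/2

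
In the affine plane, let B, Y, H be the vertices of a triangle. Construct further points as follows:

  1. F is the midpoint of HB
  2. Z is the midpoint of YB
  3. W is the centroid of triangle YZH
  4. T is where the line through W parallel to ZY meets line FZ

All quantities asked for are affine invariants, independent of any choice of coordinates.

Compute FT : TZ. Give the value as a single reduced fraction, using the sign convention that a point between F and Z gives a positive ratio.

Set B = (0, 0), Y = (1, 0), H = (0, 1); any affine frame gives the same invariant.
1. F is the midpoint of HB ⇒ F = (0, 1/2)
2. Z is the midpoint of YB ⇒ Z = (1/2, 0)
3. W is the centroid of triangle YZH ⇒ W = (1/2, 1/3)
4. T is where the line through W parallel to ZY meets line FZ ⇒ T = (1/6, 1/3)
T = F + t·(Z−F) with t = 1/3, so FT:TZ = t:(1−t) = 1/3:2/3

FT:TZ = 1/2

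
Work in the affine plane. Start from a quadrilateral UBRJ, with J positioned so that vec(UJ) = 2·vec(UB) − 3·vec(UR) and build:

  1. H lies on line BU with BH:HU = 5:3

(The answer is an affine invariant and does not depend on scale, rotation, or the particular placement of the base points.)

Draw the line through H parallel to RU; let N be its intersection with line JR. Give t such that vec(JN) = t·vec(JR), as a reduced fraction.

Choose coordinates U = (0, 0), B = (1, 0), R = (0, 1), J = (2, -3).
1. H lies on line BU with BH:HU = 5:3 ⇒ H = (3/8, 0)
through H parallel to RU: direction (0, -1); meets JR at N = (3/8, 1/4)
N = J + t·(R−J) with t = 13/16

t = 13/16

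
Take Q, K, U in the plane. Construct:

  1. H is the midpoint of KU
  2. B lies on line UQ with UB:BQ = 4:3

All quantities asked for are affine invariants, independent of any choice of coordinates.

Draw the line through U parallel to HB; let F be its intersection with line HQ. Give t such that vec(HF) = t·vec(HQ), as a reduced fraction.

t = -4/3

Assign Q = (0, 0), K = (1, 0), U = (0, 1) — the answer is frame-independent, so this choice is without loss of generality.
1. H is the midpoint of KU ⇒ H = (1/2, 1/2)
2. B lies on line UQ with UB:BQ = 4:3 ⇒ B = (0, 3/7)
through U parallel to HB: direction (-1/2, -1/14); meets HQ at F = (7/6, 7/6)
F = H + t·(Q−H) with t = -4/3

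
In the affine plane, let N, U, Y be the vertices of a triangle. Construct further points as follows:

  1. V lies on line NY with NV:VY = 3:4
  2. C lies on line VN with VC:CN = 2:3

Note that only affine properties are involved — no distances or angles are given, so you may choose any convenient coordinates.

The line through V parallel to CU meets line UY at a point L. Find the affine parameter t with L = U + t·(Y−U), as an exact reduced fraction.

t = 3/13

Assign N = (0, 0), U = (1, 0), Y = (0, 1) — the answer is frame-independent, so this choice is without loss of generality.
1. V lies on line NY with NV:VY = 3:4 ⇒ V = (0, 3/7)
2. C lies on line VN with VC:CN = 2:3 ⇒ C = (0, 9/35)
through V parallel to CU: direction (1, -9/35); meets UY at L = (10/13, 3/13)
L = U + t·(Y−U) with t = 3/13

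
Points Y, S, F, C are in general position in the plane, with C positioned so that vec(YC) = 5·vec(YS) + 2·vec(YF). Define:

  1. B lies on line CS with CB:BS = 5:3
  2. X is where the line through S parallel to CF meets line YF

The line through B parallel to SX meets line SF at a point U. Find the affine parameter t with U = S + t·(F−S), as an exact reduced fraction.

Work in coordinates with Y = (0, 0), S = (1, 0), F = (0, 1), C = (5, 2).
1. B lies on line CS with CB:BS = 5:3 ⇒ B = (5/2, 3/4)
2. X is where the line through S parallel to CF meets line YF ⇒ X = (0, -1/5)
through B parallel to SX: direction (-1, -1/5); meets SF at U = (5/8, 3/8)
U = S + t·(F−S) with t = 3/8

t = 3/8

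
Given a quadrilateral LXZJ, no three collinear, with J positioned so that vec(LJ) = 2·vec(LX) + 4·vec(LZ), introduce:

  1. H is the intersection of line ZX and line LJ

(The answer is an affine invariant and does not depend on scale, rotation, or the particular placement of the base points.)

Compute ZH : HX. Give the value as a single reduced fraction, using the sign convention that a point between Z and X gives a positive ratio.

ZH:HX = 1/2

Choose coordinates L = (0, 0), X = (1, 0), Z = (0, 1), J = (2, 4).
1. H is the intersection of line ZX and line LJ ⇒ H = (1/3, 2/3)
H = Z + t·(X−Z) with t = 1/3, so ZH:HX = t:(1−t) = 1/3:2/3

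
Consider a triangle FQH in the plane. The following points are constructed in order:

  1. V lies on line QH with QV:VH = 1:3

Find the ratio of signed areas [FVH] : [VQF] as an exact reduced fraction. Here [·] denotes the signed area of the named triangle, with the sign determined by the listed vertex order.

[FVH]:[VQF] = -3

Work in coordinates with F = (0, 0), Q = (1, 0), H = (0, 1).
1. V lies on line QH with QV:VH = 1:3 ⇒ V = (3/4, 1/4)
2·[FVH] = 3/4, 2·[VQF] = -1/4
[FVH]:[VQF] = 3/4:-1/4 = -3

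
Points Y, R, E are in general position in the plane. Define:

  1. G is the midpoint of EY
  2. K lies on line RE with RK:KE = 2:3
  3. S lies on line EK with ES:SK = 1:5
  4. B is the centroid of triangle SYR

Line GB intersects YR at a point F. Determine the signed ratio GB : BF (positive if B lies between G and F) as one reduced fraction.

Choose coordinates Y = (0, 0), R = (1, 0), E = (0, 1).
1. G is the midpoint of EY ⇒ G = (0, 1/2)
2. K lies on line RE with RK:KE = 2:3 ⇒ K = (3/5, 2/5)
3. S lies on line EK with ES:SK = 1:5 ⇒ S = (1/10, 9/10)
4. B is the centroid of triangle SYR ⇒ B = (11/30, 3/10)
line GB meets YR at F = (11/12, 0)
B = G + t·(F−G) with t = 2/5, so GB:BF = 2/5:3/5

GB:BF = 2/3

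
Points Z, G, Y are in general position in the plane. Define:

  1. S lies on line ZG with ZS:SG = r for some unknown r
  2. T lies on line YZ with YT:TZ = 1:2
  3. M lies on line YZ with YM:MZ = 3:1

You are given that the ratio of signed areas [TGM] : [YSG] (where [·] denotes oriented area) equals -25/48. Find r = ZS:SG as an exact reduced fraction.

Choose coordinates Z = (0, 0), G = (1, 0), Y = (0, 1).
1. With ZS:SG = r, write λ = r/(r+1) so S = Z + λ·(G−Z); S is affine-linear in λ
2. T lies on line YZ with YT:TZ = 1:2 ⇒ T = (0, 2/3)
3. M lies on line YZ with YM:MZ = 3:1 ⇒ M = (0, 1/4)
Every point depending on S is an affine combination of S and λ-independent points, so each such coordinate is linear in λ; the λ² term in each signed area is a multiple of (G−Z)×(G−Z) = 0, so 2·[TGM] and 2·[YSG] are each linear in λ. Evaluating at λ=0 and λ=1:
  2·[TGM] = -5/12,   2·[YSG] = −λ + 1
So [TGM]:[YSG] = (-5/12) / (−λ + 1). Setting this equal to -25/48:
  -5/12 = -25/48·(−λ + 1)  ⇒  λ = 1/5
Then r = λ/(1−λ) = (1/5)/(4/5) = 1/4. Check: with r = 1/4, S = (1/5, 0) and [TGM]:[YSG] = -25/48 as required.

r = 1/4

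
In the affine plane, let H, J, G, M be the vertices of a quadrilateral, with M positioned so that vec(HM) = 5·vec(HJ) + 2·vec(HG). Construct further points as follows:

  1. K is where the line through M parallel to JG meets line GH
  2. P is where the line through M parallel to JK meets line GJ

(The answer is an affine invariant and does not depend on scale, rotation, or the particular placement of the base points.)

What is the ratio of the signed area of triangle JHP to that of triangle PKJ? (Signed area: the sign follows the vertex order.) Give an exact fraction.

[JHP]:[PKJ] = 1/6

Work in coordinates with H = (0, 0), J = (1, 0), G = (0, 1), M = (5, 2).
1. K is where the line through M parallel to JG meets line GH ⇒ K = (0, 7)
2. P is where the line through M parallel to JK meets line GJ ⇒ P = (6, -5)
2·[JHP] = 5, 2·[PKJ] = 30
[JHP]:[PKJ] = 5:30 = 1/6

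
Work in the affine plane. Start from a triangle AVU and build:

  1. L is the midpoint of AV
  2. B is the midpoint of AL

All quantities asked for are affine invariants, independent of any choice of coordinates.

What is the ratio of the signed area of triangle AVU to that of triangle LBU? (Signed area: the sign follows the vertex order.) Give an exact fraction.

Choose coordinates A = (0, 0), V = (1, 0), U = (0, 1).
1. L is the midpoint of AV ⇒ L = (1/2, 0)
2. B is the midpoint of AL ⇒ B = (1/4, 0)
2·[AVU] = 1, 2·[LBU] = -1/4
[AVU]:[LBU] = 1:-1/4 = -4

[AVU]:[LBU] = -4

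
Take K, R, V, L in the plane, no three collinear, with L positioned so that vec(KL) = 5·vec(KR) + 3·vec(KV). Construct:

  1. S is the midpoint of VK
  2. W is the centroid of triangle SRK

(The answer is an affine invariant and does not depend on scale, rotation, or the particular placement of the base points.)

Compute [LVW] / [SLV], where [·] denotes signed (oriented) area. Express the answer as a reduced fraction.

Work in coordinates with K = (0, 0), R = (1, 0), V = (0, 1), L = (5, 3).
1. S is the midpoint of VK ⇒ S = (0, 1/2)
2. W is the centroid of triangle SRK ⇒ W = (1/3, 1/6)
2·[LVW] = 29/6, 2·[SLV] = 5/2
[LVW]:[SLV] = 29/6:5/2 = 29/15

[LVW]:[SLV] = 29/15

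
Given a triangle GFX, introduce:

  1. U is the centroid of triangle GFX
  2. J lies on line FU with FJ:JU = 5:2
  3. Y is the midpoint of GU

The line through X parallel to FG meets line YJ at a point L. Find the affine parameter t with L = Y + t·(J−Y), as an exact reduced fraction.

t = 35/3

Assign G = (0, 0), F = (1, 0), X = (0, 1) — the answer is frame-independent, so this choice is without loss of generality.
1. U is the centroid of triangle GFX ⇒ U = (1/3, 1/3)
2. J lies on line FU with FJ:JU = 5:2 ⇒ J = (11/21, 5/21)
3. Y is the midpoint of GU ⇒ Y = (1/6, 1/6)
through X parallel to FG: direction (-1, 0); meets YJ at L = (13/3, 1)
L = Y + t·(J−Y) with t = 35/3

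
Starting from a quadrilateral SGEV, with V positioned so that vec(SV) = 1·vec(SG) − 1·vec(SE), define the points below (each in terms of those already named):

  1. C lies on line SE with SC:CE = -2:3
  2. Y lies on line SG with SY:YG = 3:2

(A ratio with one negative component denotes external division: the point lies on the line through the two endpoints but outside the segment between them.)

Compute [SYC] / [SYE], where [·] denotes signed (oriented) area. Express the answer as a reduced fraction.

Choose coordinates S = (0, 0), G = (1, 0), E = (0, 1), V = (1, -1).
1. C lies on line SE with SC:CE = -2:3 ⇒ C = (0, -2)
2. Y lies on line SG with SY:YG = 3:2 ⇒ Y = (3/5, 0)
2·[SYC] = -6/5, 2·[SYE] = 3/5
[SYC]:[SYE] = -6/5:3/5 = -2

[SYC]:[SYE] = -2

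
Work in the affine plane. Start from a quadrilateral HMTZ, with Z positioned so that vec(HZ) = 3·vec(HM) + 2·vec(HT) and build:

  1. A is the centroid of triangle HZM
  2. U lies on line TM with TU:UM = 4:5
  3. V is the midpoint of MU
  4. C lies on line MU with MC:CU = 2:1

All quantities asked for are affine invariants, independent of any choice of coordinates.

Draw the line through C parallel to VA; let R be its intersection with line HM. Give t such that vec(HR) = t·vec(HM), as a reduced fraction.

t = 1/21

Assign H = (0, 0), M = (1, 0), T = (0, 1), Z = (3, 2) — the answer is frame-independent, so this choice is without loss of generality.
1. A is the centroid of triangle HZM ⇒ A = (4/3, 2/3)
2. U lies on line TM with TU:UM = 4:5 ⇒ U = (4/9, 5/9)
3. V is the midpoint of MU ⇒ V = (13/18, 5/18)
4. C lies on line MU with MC:CU = 2:1 ⇒ C = (17/27, 10/27)
through C parallel to VA: direction (11/18, 7/18); meets HM at R = (1/21, 0)
R = H + t·(M−H) with t = 1/21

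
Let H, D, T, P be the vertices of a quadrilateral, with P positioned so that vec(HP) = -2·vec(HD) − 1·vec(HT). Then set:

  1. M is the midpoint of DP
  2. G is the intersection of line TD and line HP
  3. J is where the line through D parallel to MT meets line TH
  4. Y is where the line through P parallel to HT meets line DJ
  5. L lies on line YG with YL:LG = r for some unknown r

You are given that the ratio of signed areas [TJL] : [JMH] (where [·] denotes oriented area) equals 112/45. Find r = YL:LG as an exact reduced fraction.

Choose coordinates H = (0, 0), D = (1, 0), T = (0, 1), P = (-2, -1).
1. M is the midpoint of DP ⇒ M = (-1/2, -1/2)
2. G is the intersection of line TD and line HP ⇒ G = (2/3, 1/3)
3. J is where the line through D parallel to MT meets line TH ⇒ J = (0, -3)
4. Y is where the line through P parallel to HT meets line DJ ⇒ Y = (-2, -9)
5. With YL:LG = r, write λ = r/(r+1) so L = Y + λ·(G−Y); L is affine-linear in λ
Every point depending on L is an affine combination of L and λ-independent points, so each such coordinate is linear in λ; the λ² term in each signed area is a multiple of (G−Y)×(G−Y) = 0, so 2·[TJL] and 2·[JMH] are each linear in λ. Evaluating at λ=0 and λ=1:
  2·[TJL] = 32/3·λ − 8,   2·[JMH] = -3/2
So [TJL]:[JMH] = (32/3·λ − 8) / (-3/2). Setting this equal to 112/45:
  32/3·λ − 8 = 112/45·(-3/2)  ⇒  λ = 2/5
Then r = λ/(1−λ) = (2/5)/(3/5) = 2/3. Check: with r = 2/3, L = (-14/15, -79/15) and [TJL]:[JMH] = 112/45 as required.

r = 2/3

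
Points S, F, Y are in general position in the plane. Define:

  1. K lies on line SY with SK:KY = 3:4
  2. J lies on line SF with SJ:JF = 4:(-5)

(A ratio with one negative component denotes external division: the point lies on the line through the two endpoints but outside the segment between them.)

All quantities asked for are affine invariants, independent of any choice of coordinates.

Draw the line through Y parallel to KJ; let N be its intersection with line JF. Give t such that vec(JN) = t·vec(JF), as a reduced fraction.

t = -16/15

Choose coordinates S = (0, 0), F = (1, 0), Y = (0, 1).
1. K lies on line SY with SK:KY = 3:4 ⇒ K = (0, 3/7)
2. J lies on line SF with SJ:JF = 4:(-5) ⇒ J = (-4, 0)
through Y parallel to KJ: direction (-4, -3/7); meets JF at N = (-28/3, 0)
N = J + t·(F−J) with t = -16/15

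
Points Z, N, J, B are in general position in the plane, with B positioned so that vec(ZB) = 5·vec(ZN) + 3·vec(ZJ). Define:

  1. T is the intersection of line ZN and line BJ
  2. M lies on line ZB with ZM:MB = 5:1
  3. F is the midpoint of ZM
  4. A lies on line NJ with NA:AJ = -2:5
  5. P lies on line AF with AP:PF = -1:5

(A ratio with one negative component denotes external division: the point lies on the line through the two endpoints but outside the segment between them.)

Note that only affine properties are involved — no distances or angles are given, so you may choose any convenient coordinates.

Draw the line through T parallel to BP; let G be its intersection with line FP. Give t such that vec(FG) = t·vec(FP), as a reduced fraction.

Choose coordinates Z = (0, 0), N = (1, 0), J = (0, 1), B = (5, 3).
1. T is the intersection of line ZN and line BJ ⇒ T = (-5/2, 0)
2. M lies on line ZB with ZM:MB = 5:1 ⇒ M = (25/6, 5/2)
3. F is the midpoint of ZM ⇒ F = (25/12, 5/4)
4. A lies on line NJ with NA:AJ = -2:5 ⇒ A = (5/3, -2/3)
5. P lies on line AF with AP:PF = -1:5 ⇒ P = (25/16, -55/48)
through T parallel to BP: direction (-55/16, -199/48); meets FP at G = (107/32, 3383/480)
G = F + t·(P−F) with t = -121/50

t = -121/50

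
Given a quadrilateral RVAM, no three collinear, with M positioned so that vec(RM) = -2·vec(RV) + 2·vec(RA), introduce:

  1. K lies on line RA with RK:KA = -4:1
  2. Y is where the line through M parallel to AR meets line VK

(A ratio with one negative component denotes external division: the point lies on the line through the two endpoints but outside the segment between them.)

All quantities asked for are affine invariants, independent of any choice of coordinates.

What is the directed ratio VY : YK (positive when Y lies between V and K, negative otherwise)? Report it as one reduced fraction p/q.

VY:YK = -3/2

Set R = (0, 0), V = (1, 0), A = (0, 1), M = (-2, 2); any affine frame gives the same invariant.
1. K lies on line RA with RK:KA = -4:1 ⇒ K = (0, 4/3)
2. Y is where the line through M parallel to AR meets line VK ⇒ Y = (-2, 4)
Y = V + t·(K−V) with t = 3, so VY:YK = t:(1−t) = 3:-2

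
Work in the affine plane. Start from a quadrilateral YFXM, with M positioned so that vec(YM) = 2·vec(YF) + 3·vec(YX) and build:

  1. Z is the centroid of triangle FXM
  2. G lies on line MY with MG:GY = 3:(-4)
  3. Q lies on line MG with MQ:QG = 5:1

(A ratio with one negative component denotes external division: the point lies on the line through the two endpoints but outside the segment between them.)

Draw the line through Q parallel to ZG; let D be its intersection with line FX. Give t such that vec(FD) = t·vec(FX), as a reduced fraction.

Set Y = (0, 0), F = (1, 0), X = (0, 1), M = (2, 3); any affine frame gives the same invariant.
1. Z is the centroid of triangle FXM ⇒ Z = (1, 4/3)
2. G lies on line MY with MG:GY = 3:(-4) ⇒ G = (8, 12)
3. Q lies on line MG with MQ:QG = 5:1 ⇒ Q = (7, 21/2)
through Q parallel to ZG: direction (7, 32/3); meets FX at D = (49/106, 57/106)
D = F + t·(X−F) with t = 57/106

t = 57/106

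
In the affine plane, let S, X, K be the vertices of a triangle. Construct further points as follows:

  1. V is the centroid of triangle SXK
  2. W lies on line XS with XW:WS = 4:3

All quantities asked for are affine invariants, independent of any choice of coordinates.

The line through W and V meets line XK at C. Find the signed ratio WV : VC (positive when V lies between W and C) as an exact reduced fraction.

Set S = (0, 0), X = (1, 0), K = (0, 1); any affine frame gives the same invariant.
1. V is the centroid of triangle SXK ⇒ V = (1/3, 1/3)
2. W lies on line XS with XW:WS = 4:3 ⇒ W = (3/7, 0)
line WV meets XK at C = (1/5, 4/5)
V = W + t·(C−W) with t = 5/12, so WV:VC = 5/12:7/12

WV:VC = 5/7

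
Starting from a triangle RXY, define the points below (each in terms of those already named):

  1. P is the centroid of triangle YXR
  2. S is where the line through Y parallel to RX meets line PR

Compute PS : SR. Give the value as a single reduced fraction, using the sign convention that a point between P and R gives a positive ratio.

PS:SR = -2/3

Set R = (0, 0), X = (1, 0), Y = (0, 1); any affine frame gives the same invariant.
1. P is the centroid of triangle YXR ⇒ P = (1/3, 1/3)
2. S is where the line through Y parallel to RX meets line PR ⇒ S = (1, 1)
S = P + t·(R−P) with t = -2, so PS:SR = t:(1−t) = -2:3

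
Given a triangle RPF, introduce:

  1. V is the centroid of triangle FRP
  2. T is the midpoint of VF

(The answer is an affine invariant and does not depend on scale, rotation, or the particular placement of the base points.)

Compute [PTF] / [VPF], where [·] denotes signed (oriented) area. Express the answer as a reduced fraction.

Set R = (0, 0), P = (1, 0), F = (0, 1); any affine frame gives the same invariant.
1. V is the centroid of triangle FRP ⇒ V = (1/3, 1/3)
2. T is the midpoint of VF ⇒ T = (1/6, 2/3)
2·[PTF] = -1/6, 2·[VPF] = 1/3
[PTF]:[VPF] = -1/6:1/3 = -1/2

[PTF]:[VPF] = -1/2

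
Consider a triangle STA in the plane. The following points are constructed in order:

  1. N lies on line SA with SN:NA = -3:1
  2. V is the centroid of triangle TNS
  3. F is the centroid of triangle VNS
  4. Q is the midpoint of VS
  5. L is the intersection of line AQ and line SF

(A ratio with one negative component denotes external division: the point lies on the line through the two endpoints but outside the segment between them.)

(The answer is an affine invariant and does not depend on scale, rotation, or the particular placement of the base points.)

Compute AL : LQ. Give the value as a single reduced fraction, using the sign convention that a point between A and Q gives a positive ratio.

Choose coordinates S = (0, 0), T = (1, 0), A = (0, 1).
1. N lies on line SA with SN:NA = -3:1 ⇒ N = (0, 3/2)
2. V is the centroid of triangle TNS ⇒ V = (1/3, 1/2)
3. F is the centroid of triangle VNS ⇒ F = (1/9, 2/3)
4. Q is the midpoint of VS ⇒ Q = (1/6, 1/4)
5. L is the intersection of line AQ and line SF ⇒ L = (2/21, 4/7)
L = A + t·(Q−A) with t = 4/7, so AL:LQ = t:(1−t) = 4/7:3/7

AL:LQ = 4/3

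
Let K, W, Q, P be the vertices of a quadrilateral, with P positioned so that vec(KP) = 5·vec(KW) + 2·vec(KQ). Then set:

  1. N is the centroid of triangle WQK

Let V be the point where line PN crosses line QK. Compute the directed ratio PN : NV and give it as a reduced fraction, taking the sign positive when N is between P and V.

Set K = (0, 0), W = (1, 0), Q = (0, 1), P = (5, 2); any affine frame gives the same invariant.
1. N is the centroid of triangle WQK ⇒ N = (1/3, 1/3)
line PN meets QK at V = (0, 3/14)
N = P + t·(V−P) with t = 14/15, so PN:NV = 14/15:1/15

PN:NV = 14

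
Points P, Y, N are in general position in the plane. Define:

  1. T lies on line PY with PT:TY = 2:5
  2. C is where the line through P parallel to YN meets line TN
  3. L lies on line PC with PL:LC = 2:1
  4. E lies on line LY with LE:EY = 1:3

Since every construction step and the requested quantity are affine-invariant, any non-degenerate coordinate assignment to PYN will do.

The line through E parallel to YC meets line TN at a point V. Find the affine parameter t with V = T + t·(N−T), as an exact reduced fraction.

Assign P = (0, 0), Y = (1, 0), N = (0, 1) — the answer is frame-independent, so this choice is without loss of generality.
1. T lies on line PY with PT:TY = 2:5 ⇒ T = (2/7, 0)
2. C is where the line through P parallel to YN meets line TN ⇒ C = (2/5, -2/5)
3. L lies on line PC with PL:LC = 2:1 ⇒ L = (4/15, -4/15)
4. E lies on line LY with LE:EY = 1:3 ⇒ E = (9/20, -1/5)
through E parallel to YC: direction (-3/5, -2/5); meets TN at V = (9/25, -13/50)
V = T + t·(N−T) with t = -13/50

t = -13/50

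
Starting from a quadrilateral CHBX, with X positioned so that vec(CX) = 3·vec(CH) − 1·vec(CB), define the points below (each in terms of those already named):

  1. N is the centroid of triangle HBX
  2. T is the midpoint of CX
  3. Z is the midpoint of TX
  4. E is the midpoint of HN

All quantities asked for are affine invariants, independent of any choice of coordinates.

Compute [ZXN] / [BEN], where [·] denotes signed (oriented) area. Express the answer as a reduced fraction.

Set C = (0, 0), H = (1, 0), B = (0, 1), X = (3, -1); any affine frame gives the same invariant.
1. N is the centroid of triangle HBX ⇒ N = (4/3, 0)
2. T is the midpoint of CX ⇒ T = (3/2, -1/2)
3. Z is the midpoint of TX ⇒ Z = (9/4, -3/4)
4. E is the midpoint of HN ⇒ E = (7/6, 0)
2·[ZXN] = 1/3, 2·[BEN] = 1/6
[ZXN]:[BEN] = 1/3:1/6 = 2

[ZXN]:[BEN] = 2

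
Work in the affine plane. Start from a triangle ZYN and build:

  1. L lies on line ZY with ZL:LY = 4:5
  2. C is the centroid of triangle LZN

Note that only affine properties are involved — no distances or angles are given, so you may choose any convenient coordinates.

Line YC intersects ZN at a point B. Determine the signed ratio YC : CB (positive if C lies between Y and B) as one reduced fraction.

YC:CB = 23/4

Work in coordinates with Z = (0, 0), Y = (1, 0), N = (0, 1).
1. L lies on line ZY with ZL:LY = 4:5 ⇒ L = (4/9, 0)
2. C is the centroid of triangle LZN ⇒ C = (4/27, 1/3)
line YC meets ZN at B = (0, 9/23)
C = Y + t·(B−Y) with t = 23/27, so YC:CB = 23/27:4/27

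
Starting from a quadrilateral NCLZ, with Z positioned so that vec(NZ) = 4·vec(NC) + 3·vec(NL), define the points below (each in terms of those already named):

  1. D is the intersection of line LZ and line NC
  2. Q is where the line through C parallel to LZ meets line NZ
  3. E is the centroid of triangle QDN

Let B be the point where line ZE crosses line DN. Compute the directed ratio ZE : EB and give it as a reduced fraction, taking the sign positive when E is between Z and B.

Set N = (0, 0), C = (1, 0), L = (0, 1), Z = (4, 3); any affine frame gives the same invariant.
1. D is the intersection of line LZ and line NC ⇒ D = (-2, 0)
2. Q is where the line through C parallel to LZ meets line NZ ⇒ Q = (-2, -3/2)
3. E is the centroid of triangle QDN ⇒ E = (-4/3, -1/2)
line ZE meets DN at B = (-4/7, 0)
E = Z + t·(B−Z) with t = 7/6, so ZE:EB = 7/6:-1/6

ZE:EB = -7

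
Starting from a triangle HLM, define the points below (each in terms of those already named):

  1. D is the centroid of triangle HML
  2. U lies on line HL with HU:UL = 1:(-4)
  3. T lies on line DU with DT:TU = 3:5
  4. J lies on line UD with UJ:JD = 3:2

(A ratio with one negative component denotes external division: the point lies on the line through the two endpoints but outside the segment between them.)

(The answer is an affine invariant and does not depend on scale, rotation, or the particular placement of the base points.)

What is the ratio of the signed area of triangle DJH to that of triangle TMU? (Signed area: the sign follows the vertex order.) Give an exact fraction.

[DJH]:[TMU] = 16/125

Work in coordinates with H = (0, 0), L = (1, 0), M = (0, 1).
1. D is the centroid of triangle HML ⇒ D = (1/3, 1/3)
2. U lies on line HL with HU:UL = 1:(-4) ⇒ U = (-1/3, 0)
3. T lies on line DU with DT:TU = 3:5 ⇒ T = (1/12, 5/24)
4. J lies on line UD with UJ:JD = 3:2 ⇒ J = (1/15, 1/5)
2·[DJH] = 2/45, 2·[TMU] = 25/72
[DJH]:[TMU] = 2/45:25/72 = 16/125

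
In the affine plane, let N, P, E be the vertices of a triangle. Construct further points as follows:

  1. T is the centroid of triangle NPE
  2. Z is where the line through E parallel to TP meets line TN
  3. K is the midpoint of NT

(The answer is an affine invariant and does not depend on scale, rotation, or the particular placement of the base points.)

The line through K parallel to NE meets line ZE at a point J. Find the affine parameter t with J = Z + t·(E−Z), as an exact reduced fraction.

t = 3/4

Assign N = (0, 0), P = (1, 0), E = (0, 1) — the answer is frame-independent, so this choice is without loss of generality.
1. T is the centroid of triangle NPE ⇒ T = (1/3, 1/3)
2. Z is where the line through E parallel to TP meets line TN ⇒ Z = (2/3, 2/3)
3. K is the midpoint of NT ⇒ K = (1/6, 1/6)
through K parallel to NE: direction (0, 1); meets ZE at J = (1/6, 11/12)
J = Z + t·(E−Z) with t = 3/4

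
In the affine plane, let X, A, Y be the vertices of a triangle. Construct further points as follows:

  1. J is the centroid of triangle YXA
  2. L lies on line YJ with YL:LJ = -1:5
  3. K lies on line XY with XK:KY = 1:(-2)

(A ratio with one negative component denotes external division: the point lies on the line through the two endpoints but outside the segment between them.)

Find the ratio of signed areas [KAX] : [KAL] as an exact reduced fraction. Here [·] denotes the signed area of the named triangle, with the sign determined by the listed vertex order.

Set X = (0, 0), A = (1, 0), Y = (0, 1); any affine frame gives the same invariant.
1. J is the centroid of triangle YXA ⇒ J = (1/3, 1/3)
2. L lies on line YJ with YL:LJ = -1:5 ⇒ L = (-1/12, 7/6)
3. K lies on line XY with XK:KY = 1:(-2) ⇒ K = (0, -1)
2·[KAX] = 1, 2·[KAL] = 9/4
[KAX]:[KAL] = 1:9/4 = 4/9

[KAX]:[KAL] = 4/9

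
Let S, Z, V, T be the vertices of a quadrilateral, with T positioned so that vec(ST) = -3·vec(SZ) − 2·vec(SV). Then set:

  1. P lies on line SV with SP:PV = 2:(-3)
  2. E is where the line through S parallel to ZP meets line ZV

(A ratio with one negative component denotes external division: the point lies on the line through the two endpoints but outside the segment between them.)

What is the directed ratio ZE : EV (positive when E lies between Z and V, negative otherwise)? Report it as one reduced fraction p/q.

Choose coordinates S = (0, 0), Z = (1, 0), V = (0, 1), T = (-3, -2).
1. P lies on line SV with SP:PV = 2:(-3) ⇒ P = (0, -2)
2. E is where the line through S parallel to ZP meets line ZV ⇒ E = (1/3, 2/3)
E = Z + t·(V−Z) with t = 2/3, so ZE:EV = t:(1−t) = 2/3:1/3

ZE:EV = 2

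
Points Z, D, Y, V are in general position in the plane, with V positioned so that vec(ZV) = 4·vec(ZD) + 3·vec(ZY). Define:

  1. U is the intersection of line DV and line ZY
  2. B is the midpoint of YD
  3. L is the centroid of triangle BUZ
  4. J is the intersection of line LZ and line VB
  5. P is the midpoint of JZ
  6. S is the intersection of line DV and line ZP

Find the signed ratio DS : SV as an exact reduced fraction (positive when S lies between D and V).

DS:SV = -1/7

Assign Z = (0, 0), D = (1, 0), Y = (0, 1), V = (4, 3) — the answer is frame-independent, so this choice is without loss of generality.
1. U is the intersection of line DV and line ZY ⇒ U = (0, -1)
2. B is the midpoint of YD ⇒ B = (1/2, 1/2)
3. L is the centroid of triangle BUZ ⇒ L = (1/6, -1/6)
4. J is the intersection of line LZ and line VB ⇒ J = (-1/12, 1/12)
5. P is the midpoint of JZ ⇒ P = (-1/24, 1/24)
6. S is the intersection of line DV and line ZP ⇒ S = (1/2, -1/2)
S = D + t·(V−D) with t = -1/6, so DS:SV = t:(1−t) = -1/6:7/6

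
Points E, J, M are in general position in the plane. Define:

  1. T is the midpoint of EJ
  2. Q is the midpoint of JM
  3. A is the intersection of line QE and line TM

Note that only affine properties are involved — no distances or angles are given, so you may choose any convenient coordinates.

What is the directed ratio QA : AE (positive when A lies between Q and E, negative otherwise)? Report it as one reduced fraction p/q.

QA:AE = 1/2

Assign E = (0, 0), J = (1, 0), M = (0, 1) — the answer is frame-independent, so this choice is without loss of generality.
1. T is the midpoint of EJ ⇒ T = (1/2, 0)
2. Q is the midpoint of JM ⇒ Q = (1/2, 1/2)
3. A is the intersection of line QE and line TM ⇒ A = (1/3, 1/3)
A = Q + t·(E−Q) with t = 1/3, so QA:AE = t:(1−t) = 1/3:2/3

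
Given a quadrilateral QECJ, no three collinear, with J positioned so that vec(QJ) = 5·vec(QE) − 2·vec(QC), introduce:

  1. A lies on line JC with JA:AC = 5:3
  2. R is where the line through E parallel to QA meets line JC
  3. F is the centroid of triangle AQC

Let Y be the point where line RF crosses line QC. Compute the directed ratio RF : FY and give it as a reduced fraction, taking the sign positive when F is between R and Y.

Choose coordinates Q = (0, 0), E = (1, 0), C = (0, 1), J = (5, -2).
1. A lies on line JC with JA:AC = 5:3 ⇒ A = (15/8, -1/8)
2. R is where the line through E parallel to QA meets line JC ⇒ R = (7/4, -1/20)
3. F is the centroid of triangle AQC ⇒ F = (5/8, 7/24)
line RF meets QC at Y = (0, 13/27)
F = R + t·(Y−R) with t = 9/14, so RF:FY = 9/14:5/14

RF:FY = 9/5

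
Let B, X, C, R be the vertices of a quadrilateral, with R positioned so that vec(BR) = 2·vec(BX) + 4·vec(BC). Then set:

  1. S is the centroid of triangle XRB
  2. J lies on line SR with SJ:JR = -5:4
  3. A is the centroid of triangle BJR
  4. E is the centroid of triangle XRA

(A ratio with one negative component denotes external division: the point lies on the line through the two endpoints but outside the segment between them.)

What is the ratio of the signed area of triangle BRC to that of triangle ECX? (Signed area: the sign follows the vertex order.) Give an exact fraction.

Choose coordinates B = (0, 0), X = (1, 0), C = (0, 1), R = (2, 4).
1. S is the centroid of triangle XRB ⇒ S = (1, 4/3)
2. J lies on line SR with SJ:JR = -5:4 ⇒ J = (6, 44/3)
3. A is the centroid of triangle BJR ⇒ A = (8/3, 56/9)
4. E is the centroid of triangle XRA ⇒ E = (17/9, 92/27)
2·[BRC] = 2, 2·[ECX] = 116/27
[BRC]:[ECX] = 2:116/27 = 27/58

[BRC]:[ECX] = 27/58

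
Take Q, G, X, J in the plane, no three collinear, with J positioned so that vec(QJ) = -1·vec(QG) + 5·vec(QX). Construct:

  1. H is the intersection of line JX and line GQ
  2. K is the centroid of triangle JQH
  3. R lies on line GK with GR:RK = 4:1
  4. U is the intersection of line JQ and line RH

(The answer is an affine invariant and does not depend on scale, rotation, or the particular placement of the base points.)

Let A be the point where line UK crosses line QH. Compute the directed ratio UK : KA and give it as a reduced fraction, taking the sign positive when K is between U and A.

Set Q = (0, 0), G = (1, 0), X = (0, 1), J = (-1, 5); any affine frame gives the same invariant.
1. H is the intersection of line JX and line GQ ⇒ H = (1/4, 0)
2. K is the centroid of triangle JQH ⇒ K = (-1/4, 5/3)
3. R lies on line GK with GR:RK = 4:1 ⇒ R = (0, 4/3)
4. U is the intersection of line JQ and line RH ⇒ U = (4, -20)
line UK meets QH at A = (1/13, 0)
K = U + t·(A−U) with t = 13/12, so UK:KA = 13/12:-1/12

UK:KA = -13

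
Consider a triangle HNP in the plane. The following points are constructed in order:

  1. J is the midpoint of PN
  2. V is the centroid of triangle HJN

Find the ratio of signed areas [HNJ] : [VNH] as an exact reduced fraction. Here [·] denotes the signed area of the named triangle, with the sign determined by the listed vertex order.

Assign H = (0, 0), N = (1, 0), P = (0, 1) — the answer is frame-independent, so this choice is without loss of generality.
1. J is the midpoint of PN ⇒ J = (1/2, 1/2)
2. V is the centroid of triangle HJN ⇒ V = (1/2, 1/6)
2·[HNJ] = 1/2, 2·[VNH] = -1/6
[HNJ]:[VNH] = 1/2:-1/6 = -3

[HNJ]:[VNH] = -3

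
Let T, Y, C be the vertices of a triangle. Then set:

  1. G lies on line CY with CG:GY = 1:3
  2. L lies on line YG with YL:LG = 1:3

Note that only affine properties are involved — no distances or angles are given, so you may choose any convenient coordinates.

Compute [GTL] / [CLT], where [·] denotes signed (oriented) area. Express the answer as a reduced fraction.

Choose coordinates T = (0, 0), Y = (1, 0), C = (0, 1).
1. G lies on line CY with CG:GY = 1:3 ⇒ G = (1/4, 3/4)
2. L lies on line YG with YL:LG = 1:3 ⇒ L = (13/16, 3/16)
2·[GTL] = 9/16, 2·[CLT] = -13/16
[GTL]:[CLT] = 9/16:-13/16 = -9/13

[GTL]:[CLT] = -9/13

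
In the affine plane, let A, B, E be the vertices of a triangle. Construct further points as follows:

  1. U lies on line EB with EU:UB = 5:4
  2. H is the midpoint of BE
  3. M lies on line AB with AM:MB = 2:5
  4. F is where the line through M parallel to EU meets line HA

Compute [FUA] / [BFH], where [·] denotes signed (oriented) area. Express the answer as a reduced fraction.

[FUA]:[BFH] = 2/45

Assign A = (0, 0), B = (1, 0), E = (0, 1) — the answer is frame-independent, so this choice is without loss of generality.
1. U lies on line EB with EU:UB = 5:4 ⇒ U = (5/9, 4/9)
2. H is the midpoint of BE ⇒ H = (1/2, 1/2)
3. M lies on line AB with AM:MB = 2:5 ⇒ M = (2/7, 0)
4. F is where the line through M parallel to EU meets line HA ⇒ F = (1/7, 1/7)
2·[FUA] = -1/63, 2·[BFH] = -5/14
[FUA]:[BFH] = -1/63:-5/14 = 2/45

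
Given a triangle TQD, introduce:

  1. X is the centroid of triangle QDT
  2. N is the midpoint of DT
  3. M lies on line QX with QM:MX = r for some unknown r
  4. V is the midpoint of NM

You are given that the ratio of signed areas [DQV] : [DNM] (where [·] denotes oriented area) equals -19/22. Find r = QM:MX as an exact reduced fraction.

Set T = (0, 0), Q = (1, 0), D = (0, 1); any affine frame gives the same invariant.
1. X is the centroid of triangle QDT ⇒ X = (1/3, 1/3)
2. N is the midpoint of DT ⇒ N = (0, 1/2)
3. With QM:MX = r, write λ = r/(r+1) so M = Q + λ·(X−Q); M is affine-linear in λ
4. V is the midpoint of NM ⇒ V is an affine combination of earlier points and hence also affine-linear in λ
Every point depending on M is an affine combination of M and λ-independent points, so each such coordinate is linear in λ; the λ² term in each signed area is a multiple of (X−Q)×(X−Q) = 0, so 2·[DQV] and 2·[DNM] are each linear in λ. Evaluating at λ=0 and λ=1:
  2·[DQV] = -1/6·λ − 1/4,   2·[DNM] = -1/3·λ + 1/2
So [DQV]:[DNM] = (-1/6·λ − 1/4) / (-1/3·λ + 1/2). Setting this equal to -19/22:
  -1/6·λ − 1/4 = -19/22·(-1/3·λ + 1/2)  ⇒  λ = 2/5
Then r = λ/(1−λ) = (2/5)/(3/5) = 2/3. Check: with r = 2/3, M = (11/15, 2/15) and [DQV]:[DNM] = -19/22 as required.

r = 2/3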